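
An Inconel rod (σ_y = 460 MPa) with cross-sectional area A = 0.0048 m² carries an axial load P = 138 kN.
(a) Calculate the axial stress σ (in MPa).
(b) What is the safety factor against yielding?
(a) Axial stress σ = P/A. Convert P = 138 kN = 138000 N.
  σ = 138000 / 0.0048 = 2.875 × 10⁷ Pa = 28.75 MPa
(b) Safety factor SF = σ_y/σ = 460 / 28.75 = 16
Final answer: (a) σ = 28.75 MPa, (b) SF = 16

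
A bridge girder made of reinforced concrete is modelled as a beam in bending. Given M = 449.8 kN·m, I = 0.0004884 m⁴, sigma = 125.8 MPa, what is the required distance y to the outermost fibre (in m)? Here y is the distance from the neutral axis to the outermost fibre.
Model: a beam in bending, so sigma = (M·y) / I.
Solve for y: y = (sigma·I) / M.
Convert to SI units:
  M = 449.8 kN·m = 449800 N·m
  sigma = 125.8 MPa = 1.258 × 10⁸ Pa
Substitute:
  y = ((1.258 × 10⁸) × 0.0004884) / 449800
  y = 0.1366 m
Final answer: y = 0.1366 m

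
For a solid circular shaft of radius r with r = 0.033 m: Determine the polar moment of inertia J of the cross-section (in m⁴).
Model: a solid circular shaft of radius r, so J = (π·r^4) / 2.
Substitute:
  J = (π × 0.033^4) / 2
  J = 1.863 × 10⁻⁶ m⁴
Final answer: J = 1.863 × 10⁻⁶ m⁴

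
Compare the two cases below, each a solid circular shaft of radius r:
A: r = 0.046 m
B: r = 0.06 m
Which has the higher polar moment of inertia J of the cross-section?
Model: a solid circular shaft of radius r, so J = (π·r^4) / 2 (SI units).
  A: J = (π × 0.046^4) / 2 = 7.033 × 10⁻⁶ m⁴
  B: J = (π × 0.06^4) / 2 = 2.036 × 10⁻⁵ m⁴
2.036 × 10⁻⁵ m⁴ > 7.033 × 10⁻⁶ m⁴, so B is larger.
Final answer: B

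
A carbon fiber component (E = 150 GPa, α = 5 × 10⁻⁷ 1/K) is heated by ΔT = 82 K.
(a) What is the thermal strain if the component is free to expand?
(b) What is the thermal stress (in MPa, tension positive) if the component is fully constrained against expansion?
(a) Free thermal strain ε_th = α·ΔT = (5 × 10⁻⁷) × 82 = 4.1 × 10⁻⁵
(b) Fully constrained, the expansion is suppressed, so σ = -E·α·ΔT. Convert E = 150 GPa = 1.5 × 10¹¹ Pa.
  σ = -(1.5 × 10¹¹) × (5 × 10⁻⁷) × 82 = -6.15 × 10⁶ Pa = -6.15 MPa (compressive)
Final answer: (a) ε_th = 4.1 × 10⁻⁵, (b) σ = -6.15 MPa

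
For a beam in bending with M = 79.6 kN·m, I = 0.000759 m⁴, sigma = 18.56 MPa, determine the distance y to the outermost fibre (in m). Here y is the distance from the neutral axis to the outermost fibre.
Model: a beam in bending, so sigma = (M·y) / I.
Solve for y: y = (sigma·I) / M.
Convert to SI units:
  M = 79.6 kN·m = 79600 N·m
  sigma = 18.56 MPa = 1.856 × 10⁷ Pa
Substitute:
  y = ((1.856 × 10⁷) × 0.000759) / 79600
  y = 0.177 m
Final answer: y = 0.177 m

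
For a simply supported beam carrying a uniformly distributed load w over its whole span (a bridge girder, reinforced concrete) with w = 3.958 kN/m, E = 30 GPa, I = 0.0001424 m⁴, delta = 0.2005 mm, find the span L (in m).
Model: a simply supported beam carrying a uniformly distributed load w over its whole span, so delta = (5·w·L^4) / (384·E·I).
Solve for L: L = ((384·delta·E·I) / (5·w))^(1/4).
Convert to SI units:
  w = 3.958 kN/m = 3958 N/m
  E = 30 GPa = 3 × 10¹⁰ Pa
  delta = 0.2005 mm = 0.0002005 m
Substitute:
  L = ((384 × 0.0002005 × (3 × 10¹⁰) × 0.0001424) / (5 × 3958))^(1/4)
  L = 2.019 m
Final answer: L = 2.019 m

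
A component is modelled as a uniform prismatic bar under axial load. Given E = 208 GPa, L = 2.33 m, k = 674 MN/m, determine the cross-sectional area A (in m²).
Model: a uniform prismatic bar under axial load, so k = (A·E) / L.
Solve for A: A = (k·L) / E.
Convert to SI units:
  E = 208 GPa = 2.08 × 10¹¹ Pa
  k = 674 MN/m = 6.74 × 10⁸ N/m
Substitute:
  A = ((6.74 × 10⁸) × 2.33) / (2.08 × 10¹¹)
  A = 0.00755 m²
Final answer: A = 0.00755 m²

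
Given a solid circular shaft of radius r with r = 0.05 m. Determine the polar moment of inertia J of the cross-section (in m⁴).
Model: a solid circular shaft of radius r, so J = (π·r^4) / 2.
Substitute:
  J = (π × 0.05^4) / 2
  J = 9.817 × 10⁻⁶ m⁴
Final answer: J = 9.817 × 10⁻⁶ m⁴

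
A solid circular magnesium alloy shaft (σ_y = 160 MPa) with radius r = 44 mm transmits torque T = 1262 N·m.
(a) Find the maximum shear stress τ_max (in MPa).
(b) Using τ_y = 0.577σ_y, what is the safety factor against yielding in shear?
(a) For a solid circular shaft, τ_max = T·r/J with J = π·r^4/2, i.e. τ_max = 2·T / (π·r^3). Convert r = 44 mm = 0.044 m.
  τ_max = (2 × 1262) / (π × 0.044^3) = 9.432 × 10⁶ Pa = 9.432 MPa
(b) τ_y = 0.577 × 160 = 92.32 MPa
  SF = τ_y/τ_max = 92.32 / 9.432 = 9.788
Final answer: (a) τ_max = 9.432 MPa, (b) SF = 9.788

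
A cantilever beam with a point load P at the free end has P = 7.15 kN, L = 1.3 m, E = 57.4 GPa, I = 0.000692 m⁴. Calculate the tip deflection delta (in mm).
Model: a cantilever beam with a point load P at the free end, so delta = (P·L^3) / (3·E·I).
Convert to SI units:
  P = 7.15 kN = 7150 N
  E = 57.4 GPa = 5.74 × 10¹⁰ Pa
Substitute:
  delta = (7150 × 1.3^3) / (3 × (5.74 × 10¹⁰) × 0.000692)
  delta = 0.0001318 m
Convert: delta = 0.0001318 m = 0.1318 mm
Final answer: delta = 0.1318 mm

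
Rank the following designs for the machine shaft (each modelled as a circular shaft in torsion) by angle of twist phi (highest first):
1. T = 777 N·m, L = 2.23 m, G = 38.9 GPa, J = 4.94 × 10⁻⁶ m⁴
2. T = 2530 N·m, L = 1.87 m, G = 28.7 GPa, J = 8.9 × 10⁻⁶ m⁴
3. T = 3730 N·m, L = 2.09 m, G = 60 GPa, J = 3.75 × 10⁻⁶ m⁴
Model: a circular shaft in torsion, so phi = (T·L) / (G·J) (SI units).
  Case 1: phi = (777 × 2.23) / ((3.89 × 10¹⁰) × (4.94 × 10⁻⁶)) = 0.009017 rad = 0.5166°
  Case 2: phi = (2530 × 1.87) / ((2.87 × 10¹⁰) × (8.9 × 10⁻⁶)) = 0.01852 rad = 1.061°
  Case 3: phi = (3730 × 2.09) / ((6 × 10¹⁰) × (3.75 × 10⁻⁶)) = 0.03465 rad = 1.985°
Ordering: 1.985° (case 3) > 1.061° (case 2) > 0.5166° (case 1)
Final answer: 3, 2, 1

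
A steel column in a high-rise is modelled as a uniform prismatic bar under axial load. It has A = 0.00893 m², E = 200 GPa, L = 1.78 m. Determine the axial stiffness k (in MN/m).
Model: a uniform prismatic bar under axial load, so k = (A·E) / L.
Convert to SI units:
  E = 200 GPa = 2 × 10¹¹ Pa
Substitute:
  k = (0.00893 × (2 × 10¹¹)) / 1.78
  k = 1.003 × 10⁹ N/m
Convert: k = 1.003 × 10⁹ N/m = 1003 MN/m
Final answer: k = 1003 MN/m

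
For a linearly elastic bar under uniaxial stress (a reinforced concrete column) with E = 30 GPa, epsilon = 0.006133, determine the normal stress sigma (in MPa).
Model: a linearly elastic bar under uniaxial stress, so epsilon = sigma / E.
Solve for sigma: sigma = epsilon·E.
Convert to SI units:
  E = 30 GPa = 3 × 10¹⁰ Pa
Substitute:
  sigma = 0.006133 × (3 × 10¹⁰)
  sigma = 1.84 × 10⁸ Pa
Convert: sigma = 1.84 × 10⁸ Pa = 184 MPa
Final answer: sigma = 184 MPa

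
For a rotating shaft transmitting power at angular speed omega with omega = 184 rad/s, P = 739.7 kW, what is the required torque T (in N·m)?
Model: a rotating shaft transmitting power at angular speed omega, so P = T·omega.
Solve for T: T = P / omega.
Convert to SI units:
  P = 739.7 kW = 739700 W
Substitute:
  T = 739700 / 184
  T = 4020 N·m
Final answer: T = 4020 N·m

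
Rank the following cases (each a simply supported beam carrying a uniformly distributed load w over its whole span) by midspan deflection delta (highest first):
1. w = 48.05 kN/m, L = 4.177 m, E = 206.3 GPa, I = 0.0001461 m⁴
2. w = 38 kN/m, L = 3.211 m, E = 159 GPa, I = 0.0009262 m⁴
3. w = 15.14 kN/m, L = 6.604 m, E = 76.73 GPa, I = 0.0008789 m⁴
Model: a simply supported beam carrying a uniformly distributed load w over its whole span, so delta = (5·w·L^4) / (384·E·I) (SI units).
  Case 1: delta = (5 × 48050 × 4.177^4) / (384 × (2.063 × 10¹¹) × 0.0001461) = 0.006319 m = 6.319 mm
  Case 2: delta = (5 × 38000 × 3.211^4) / (384 × (1.59 × 10¹¹) × 0.0009262) = 0.0003572 m = 0.3572 mm
  Case 3: delta = (5 × 15140 × 6.604^4) / (384 × (7.673 × 10¹⁰) × 0.0008789) = 0.00556 m = 5.56 mm
Ordering: 6.319 mm (case 1) > 5.56 mm (case 3) > 0.3572 mm (case 2)
Final answer: 1, 3, 2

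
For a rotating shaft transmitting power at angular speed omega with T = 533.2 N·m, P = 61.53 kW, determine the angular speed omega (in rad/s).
Model: a rotating shaft transmitting power at angular speed omega, so P = T·omega.
Solve for omega: omega = P / T.
Convert to SI units:
  P = 61.53 kW = 61530 W
Substitute:
  omega = 61530 / 533.2
  omega = 115.4 rad/s
Final answer: omega = 115.4 rad/s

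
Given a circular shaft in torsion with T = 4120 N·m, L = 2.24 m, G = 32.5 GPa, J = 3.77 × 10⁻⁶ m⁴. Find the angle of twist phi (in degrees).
Model: a circular shaft in torsion, so phi = (T·L) / (G·J).
Convert to SI units:
  G = 32.5 GPa = 3.25 × 10¹⁰ Pa
Substitute:
  phi = (4120 × 2.24) / ((3.25 × 10¹⁰) × (3.77 × 10⁻⁶))
  phi = 0.07532 rad
Convert to degrees: phi = 0.07532 × 180/π = 4.316°
Final answer: phi = 4.316°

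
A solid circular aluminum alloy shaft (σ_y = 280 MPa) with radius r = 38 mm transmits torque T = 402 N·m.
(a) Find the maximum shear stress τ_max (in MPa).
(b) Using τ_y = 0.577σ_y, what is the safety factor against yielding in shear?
(a) For a solid circular shaft, τ_max = T·r/J with J = π·r^4/2, i.e. τ_max = 2·T / (π·r^3). Convert r = 38 mm = 0.038 m.
  τ_max = (2 × 402) / (π × 0.038^3) = 4.664 × 10⁶ Pa = 4.664 MPa
(b) τ_y = 0.577 × 280 = 161.56 MPa
  SF = τ_y/τ_max = 161.56 / 4.664 = 34.64
Final answer: (a) τ_max = 4.664 MPa, (b) SF = 34.64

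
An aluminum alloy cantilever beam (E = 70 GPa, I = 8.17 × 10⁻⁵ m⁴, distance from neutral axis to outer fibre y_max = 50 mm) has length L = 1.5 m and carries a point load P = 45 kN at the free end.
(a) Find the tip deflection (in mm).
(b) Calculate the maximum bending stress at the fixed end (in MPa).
(a) Tip deflection of a cantilever with an end point load: δ = P·L^3 / (3·E·I). Convert P = 45 kN = 45000 N, E = 70 GPa = 7 × 10¹⁰ Pa.
  δ = (45000 × 1.5^3) / (3 × (7 × 10¹⁰) × (8.17 × 10⁻⁵)) = 0.008852 m = 8.852 mm
(b) Maximum bending moment at the fixed end: M = P·L = 45000 × 1.5 = 67500 N·m. Convert y_max = 50 mm = 0.05 m.
  σ = M·y_max / I = (67500 × 0.05) / (8.17 × 10⁻⁵) = 4.131 × 10⁷ Pa = 41.31 MPa
Final answer: (a) δ = 8.852 mm, (b) σ = 41.31 MPa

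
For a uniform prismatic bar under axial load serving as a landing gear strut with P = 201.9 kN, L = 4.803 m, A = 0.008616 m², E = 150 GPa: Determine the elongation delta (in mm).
Model: a uniform prismatic bar under axial load, so delta = (P·L) / (A·E).
Convert to SI units:
  P = 201.9 kN = 201900 N
  E = 150 GPa = 1.5 × 10¹¹ Pa
Substitute:
  delta = (201900 × 4.803) / (0.008616 × (1.5 × 10¹¹))
  delta = 0.0007503 m
Convert: delta = 0.0007503 m = 0.7503 mm
Final answer: delta = 0.7503 mm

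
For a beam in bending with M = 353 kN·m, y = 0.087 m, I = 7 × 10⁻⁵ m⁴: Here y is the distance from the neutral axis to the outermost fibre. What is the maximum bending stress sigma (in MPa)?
Model: a beam in bending, so sigma = (M·y) / I.
Convert to SI units:
  M = 353 kN·m = 353000 N·m
Substitute:
  sigma = (353000 × 0.087) / (7 × 10⁻⁵)
  sigma = 4.387 × 10⁸ Pa
Convert: sigma = 4.387 × 10⁸ Pa = 438.7 MPa
Final answer: sigma = 438.7 MPa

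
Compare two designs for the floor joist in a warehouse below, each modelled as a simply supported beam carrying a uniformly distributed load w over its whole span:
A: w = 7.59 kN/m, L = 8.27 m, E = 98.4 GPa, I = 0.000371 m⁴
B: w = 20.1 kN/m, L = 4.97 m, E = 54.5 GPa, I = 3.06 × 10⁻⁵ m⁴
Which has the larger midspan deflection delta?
Model: a simply supported beam carrying a uniformly distributed load w over its whole span, so delta = (5·w·L^4) / (384·E·I) (SI units).
  A: delta = (5 × 7590 × 8.27^4) / (384 × (9.84 × 10¹⁰) × 0.000371) = 0.01266 m = 12.66 mm
  B: delta = (5 × 20100 × 4.97^4) / (384 × (5.45 × 10¹⁰) × (3.06 × 10⁻⁵)) = 0.09575 m = 95.75 mm
95.75 mm > 12.66 mm, so B is larger.
Final answer: B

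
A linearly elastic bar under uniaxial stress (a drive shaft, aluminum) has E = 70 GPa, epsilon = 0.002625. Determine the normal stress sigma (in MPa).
Model: a linearly elastic bar under uniaxial stress, so sigma = E·epsilon.
Convert to SI units:
  E = 70 GPa = 7 × 10¹⁰ Pa
Substitute:
  sigma = (7 × 10¹⁰) × 0.002625
  sigma = 1.838 × 10⁸ Pa
Convert: sigma = 1.838 × 10⁸ Pa = 183.8 MPa
Final answer: sigma = 183.8 MPa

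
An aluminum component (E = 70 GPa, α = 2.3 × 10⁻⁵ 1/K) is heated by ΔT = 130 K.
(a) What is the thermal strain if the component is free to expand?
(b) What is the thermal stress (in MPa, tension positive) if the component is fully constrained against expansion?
(a) Free thermal strain ε_th = α·ΔT = (2.3 × 10⁻⁵) × 130 = 0.00299
(b) Fully constrained, the expansion is suppressed, so σ = -E·α·ΔT. Convert E = 70 GPa = 7 × 10¹⁰ Pa.
  σ = -(7 × 10¹⁰) × (2.3 × 10⁻⁵) × 130 = -2.093 × 10⁸ Pa = -209.3 MPa (compressive)
Final answer: (a) ε_th = 0.00299, (b) σ = -209.3 MPa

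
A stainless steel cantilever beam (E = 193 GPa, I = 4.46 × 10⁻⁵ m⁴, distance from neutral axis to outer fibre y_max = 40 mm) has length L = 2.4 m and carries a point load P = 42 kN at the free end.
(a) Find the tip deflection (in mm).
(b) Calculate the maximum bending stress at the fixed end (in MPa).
(a) Tip deflection of a cantilever with an end point load: δ = P·L^3 / (3·E·I). Convert P = 42 kN = 42000 N, E = 193 GPa = 1.93 × 10¹¹ Pa.
  δ = (42000 × 2.4^3) / (3 × (1.93 × 10¹¹) × (4.46 × 10⁻⁵)) = 0.02248 m = 22.48 mm
(b) Maximum bending moment at the fixed end: M = P·L = 42000 × 2.4 = 100800 N·m. Convert y_max = 40 mm = 0.04 m.
  σ = M·y_max / I = (100800 × 0.04) / (4.46 × 10⁻⁵) = 9.04 × 10⁷ Pa = 90.4 MPa
Final answer: (a) δ = 22.48 mm, (b) σ = 90.4 MPa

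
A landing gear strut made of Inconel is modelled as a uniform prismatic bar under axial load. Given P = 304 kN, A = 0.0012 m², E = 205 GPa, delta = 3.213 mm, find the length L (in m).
Model: a uniform prismatic bar under axial load, so delta = (P·L) / (A·E).
Solve for L: L = (delta·A·E) / P.
Convert to SI units:
  P = 304 kN = 304000 N
  E = 205 GPa = 2.05 × 10¹¹ Pa
  delta = 3.213 mm = 0.003213 m
Substitute:
  L = (0.003213 × 0.0012 × (2.05 × 10¹¹)) / 304000
  L = 2.6 m
Final answer: L = 2.6 m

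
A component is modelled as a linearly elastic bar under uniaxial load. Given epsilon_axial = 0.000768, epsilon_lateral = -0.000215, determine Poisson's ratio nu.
Model: a linearly elastic bar under uniaxial load, so epsilon_lateral = -nu·epsilon_axial.
Solve for nu: nu = -epsilon_lateral / epsilon_axial.
Substitute:
  nu = -(-0.000215) / 0.000768
  nu = 0.2799
Final answer: nu = 0.2799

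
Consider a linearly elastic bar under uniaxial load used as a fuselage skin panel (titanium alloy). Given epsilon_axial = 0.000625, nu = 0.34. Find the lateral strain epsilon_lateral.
Model: a linearly elastic bar under uniaxial load, so epsilon_lateral = -nu·epsilon_axial.
Substitute:
  epsilon_lateral = -(0.34 × 0.000625)
  epsilon_lateral = -0.0002125
Final answer: epsilon_lateral = -0.0002125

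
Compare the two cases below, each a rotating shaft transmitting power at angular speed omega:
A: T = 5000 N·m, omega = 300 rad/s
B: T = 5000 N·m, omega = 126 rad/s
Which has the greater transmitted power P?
Model: a rotating shaft transmitting power at angular speed omega, so P = T·omega (SI units).
  A: P = 5000 × 300 = 1.5 × 10⁶ W = 1500 kW
  B: P = 5000 × 126 = 630000 W = 630 kW
1500 kW > 630 kW, so A is larger.
Final answer: A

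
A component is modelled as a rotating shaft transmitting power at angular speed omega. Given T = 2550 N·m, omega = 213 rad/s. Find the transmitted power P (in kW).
Model: a rotating shaft transmitting power at angular speed omega, so P = T·omega.
Substitute:
  P = 2550 × 213
  P = 543200 W
Convert: P = 543200 W = 543.2 kW
Final answer: P = 543.2 kW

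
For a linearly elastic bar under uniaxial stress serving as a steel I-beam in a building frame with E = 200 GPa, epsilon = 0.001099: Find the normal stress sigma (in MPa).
Model: a linearly elastic bar under uniaxial stress, so sigma = E·epsilon.
Convert to SI units:
  E = 200 GPa = 2 × 10¹¹ Pa
Substitute:
  sigma = (2 × 10¹¹) × 0.001099
  sigma = 2.198 × 10⁸ Pa
Convert: sigma = 2.198 × 10⁸ Pa = 219.8 MPa
Final answer: sigma = 219.8 MPa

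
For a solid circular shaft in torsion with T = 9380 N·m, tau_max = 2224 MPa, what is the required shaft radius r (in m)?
Model: a solid circular shaft in torsion, so tau_max = (2·T) / (π·r^3).
Solve for r: r = ((2·T) / (π·tau_max))^(1/3).
Convert to SI units:
  tau_max = 2224 MPa = 2.224 × 10⁹ Pa
Substitute:
  r = ((2 × 9380) / (π × (2.224 × 10⁹)))^(1/3)
  r = 0.0139 m
Final answer: r = 0.0139 m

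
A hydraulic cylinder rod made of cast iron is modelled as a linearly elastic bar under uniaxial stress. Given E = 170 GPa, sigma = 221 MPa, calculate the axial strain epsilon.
Model: a linearly elastic bar under uniaxial stress, so sigma = E·epsilon.
Solve for epsilon: epsilon = sigma / E.
Convert to SI units:
  E = 170 GPa = 1.7 × 10¹¹ Pa
  sigma = 221 MPa = 2.21 × 10⁸ Pa
Substitute:
  epsilon = (2.21 × 10⁸) / (1.7 × 10¹¹)
  epsilon = 0.0013
Final answer: epsilon = 0.0013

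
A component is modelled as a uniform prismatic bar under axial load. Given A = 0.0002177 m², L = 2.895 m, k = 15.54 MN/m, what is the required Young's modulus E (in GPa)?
Model: a uniform prismatic bar under axial load, so k = (A·E) / L.
Solve for E: E = (k·L) / A.
Convert to SI units:
  k = 15.54 MN/m = 1.554 × 10⁷ N/m
Substitute:
  E = ((1.554 × 10⁷) × 2.895) / 0.0002177
  E = 2.067 × 10¹¹ Pa
Convert: E = 2.067 × 10¹¹ Pa = 206.7 GPa
Final answer: E = 206.7 GPa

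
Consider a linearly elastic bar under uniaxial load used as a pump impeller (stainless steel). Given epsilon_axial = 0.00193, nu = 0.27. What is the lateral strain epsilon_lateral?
Model: a linearly elastic bar under uniaxial load, so epsilon_lateral = -nu·epsilon_axial.
Substitute:
  epsilon_lateral = -(0.27 × 0.00193)
  epsilon_lateral = -0.0005211
Final answer: epsilon_lateral = -0.0005211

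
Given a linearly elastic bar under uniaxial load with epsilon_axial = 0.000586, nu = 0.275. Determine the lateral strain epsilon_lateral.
Model: a linearly elastic bar under uniaxial load, so epsilon_lateral = -nu·epsilon_axial.
Substitute:
  epsilon_lateral = -(0.275 × 0.000586)
  epsilon_lateral = -0.0001612
Final answer: epsilon_lateral = -0.0001612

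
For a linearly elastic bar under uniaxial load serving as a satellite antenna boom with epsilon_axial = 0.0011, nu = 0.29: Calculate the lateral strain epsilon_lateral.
Model: a linearly elastic bar under uniaxial load, so epsilon_lateral = -nu·epsilon_axial.
Substitute:
  epsilon_lateral = -(0.29 × 0.0011)
  epsilon_lateral = -0.000319
Final answer: epsilon_lateral = -0.000319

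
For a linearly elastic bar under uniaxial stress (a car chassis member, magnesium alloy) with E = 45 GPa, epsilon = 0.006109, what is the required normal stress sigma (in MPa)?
Model: a linearly elastic bar under uniaxial stress, so epsilon = sigma / E.
Solve for sigma: sigma = epsilon·E.
Convert to SI units:
  E = 45 GPa = 4.5 × 10¹⁰ Pa
Substitute:
  sigma = 0.006109 × (4.5 × 10¹⁰)
  sigma = 2.749 × 10⁸ Pa
Convert: sigma = 2.749 × 10⁸ Pa = 274.9 MPa
Final answer: sigma = 274.9 MPa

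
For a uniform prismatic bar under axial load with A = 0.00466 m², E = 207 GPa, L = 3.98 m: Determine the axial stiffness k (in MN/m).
Model: a uniform prismatic bar under axial load, so k = (A·E) / L.
Convert to SI units:
  E = 207 GPa = 2.07 × 10¹¹ Pa
Substitute:
  k = (0.00466 × (2.07 × 10¹¹)) / 3.98
  k = 2.424 × 10⁸ N/m
Convert: k = 2.424 × 10⁸ N/m = 242.4 MN/m
Final answer: k = 242.4 MN/m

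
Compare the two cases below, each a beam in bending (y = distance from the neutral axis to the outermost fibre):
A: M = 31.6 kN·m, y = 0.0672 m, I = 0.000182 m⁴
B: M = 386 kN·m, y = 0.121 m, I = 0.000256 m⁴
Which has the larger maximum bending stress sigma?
Model: a beam in bending (y = distance from the neutral axis to the outermost fibre), so sigma = (M·y) / I (SI units).
  A: sigma = (31600 × 0.0672) / 0.000182 = 1.167 × 10⁷ Pa = 11.67 MPa
  B: sigma = (386000 × 0.121) / 0.000256 = 1.824 × 10⁸ Pa = 182.4 MPa
182.4 MPa > 11.67 MPa, so B is larger.
Final answer: B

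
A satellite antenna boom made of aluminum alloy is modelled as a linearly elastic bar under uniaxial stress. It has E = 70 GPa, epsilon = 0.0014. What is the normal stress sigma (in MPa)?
Model: a linearly elastic bar under uniaxial stress, so sigma = E·epsilon.
Convert to SI units:
  E = 70 GPa = 7 × 10¹⁰ Pa
Substitute:
  sigma = (7 × 10¹⁰) × 0.0014
  sigma = 9.8 × 10⁷ Pa
Convert: sigma = 9.8 × 10⁷ Pa = 98 MPa
Final answer: sigma = 98 MPa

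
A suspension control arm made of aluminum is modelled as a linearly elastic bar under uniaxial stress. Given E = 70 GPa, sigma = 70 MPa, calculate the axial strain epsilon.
Model: a linearly elastic bar under uniaxial stress, so sigma = E·epsilon.
Solve for epsilon: epsilon = sigma / E.
Convert to SI units:
  E = 70 GPa = 7 × 10¹⁰ Pa
  sigma = 70 MPa = 7 × 10⁷ Pa
Substitute:
  epsilon = (7 × 10⁷) / (7 × 10¹⁰)
  epsilon = 0.001
Final answer: epsilon = 0.001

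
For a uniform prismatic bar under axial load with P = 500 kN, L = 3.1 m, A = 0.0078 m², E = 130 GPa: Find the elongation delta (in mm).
Model: a uniform prismatic bar under axial load, so delta = (P·L) / (A·E).
Convert to SI units:
  P = 500 kN = 500000 N
  E = 130 GPa = 1.3 × 10¹¹ Pa
Substitute:
  delta = (500000 × 3.1) / (0.0078 × (1.3 × 10¹¹))
  delta = 0.001529 m
Convert: delta = 0.001529 m = 1.529 mm
Final answer: delta = 1.529 mm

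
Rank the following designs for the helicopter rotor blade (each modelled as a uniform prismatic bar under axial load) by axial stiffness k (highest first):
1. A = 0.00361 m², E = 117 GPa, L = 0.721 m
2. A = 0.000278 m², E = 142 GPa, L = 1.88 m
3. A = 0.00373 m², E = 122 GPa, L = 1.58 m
Model: a uniform prismatic bar under axial load, so k = (A·E) / L (SI units).
  Case 1: k = (0.00361 × (1.17 × 10¹¹)) / 0.721 = 5.858 × 10⁸ N/m = 585.8 MN/m
  Case 2: k = (0.000278 × (1.42 × 10¹¹)) / 1.88 = 2.1 × 10⁷ N/m = 21 MN/m
  Case 3: k = (0.00373 × (1.22 × 10¹¹)) / 1.58 = 2.88 × 10⁸ N/m = 288 MN/m
Ordering: 585.8 MN/m (case 1) > 288 MN/m (case 3) > 21 MN/m (case 2)
Final answer: 1, 3, 2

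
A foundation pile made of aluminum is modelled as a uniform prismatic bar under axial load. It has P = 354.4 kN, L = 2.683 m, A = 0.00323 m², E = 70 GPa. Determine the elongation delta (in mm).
Model: a uniform prismatic bar under axial load, so delta = (P·L) / (A·E).
Convert to SI units:
  P = 354.4 kN = 354400 N
  E = 70 GPa = 7 × 10¹⁰ Pa
Substitute:
  delta = (354400 × 2.683) / (0.00323 × (7 × 10¹⁰))
  delta = 0.004205 m
Convert: delta = 0.004205 m = 4.205 mm
Final answer: delta = 4.205 mm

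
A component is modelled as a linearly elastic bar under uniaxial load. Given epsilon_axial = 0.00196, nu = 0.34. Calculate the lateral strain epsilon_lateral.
Model: a linearly elastic bar under uniaxial load, so epsilon_lateral = -nu·epsilon_axial.
Substitute:
  epsilon_lateral = -(0.34 × 0.00196)
  epsilon_lateral = -0.0006664
Final answer: epsilon_lateral = -0.0006664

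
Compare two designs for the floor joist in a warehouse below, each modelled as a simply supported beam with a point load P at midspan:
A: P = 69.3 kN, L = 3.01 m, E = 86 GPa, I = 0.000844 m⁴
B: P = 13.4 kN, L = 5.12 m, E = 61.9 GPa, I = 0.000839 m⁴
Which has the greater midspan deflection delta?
Model: a simply supported beam with a point load P at midspan, so delta = (P·L^3) / (48·E·I) (SI units).
  A: delta = (69300 × 3.01^3) / (48 × (8.6 × 10¹⁰) × 0.000844) = 0.0005424 m = 0.5424 mm
  B: delta = (13400 × 5.12^3) / (48 × (6.19 × 10¹⁰) × 0.000839) = 0.0007215 m = 0.7215 mm
0.7215 mm > 0.5424 mm, so B is larger.
Final answer: B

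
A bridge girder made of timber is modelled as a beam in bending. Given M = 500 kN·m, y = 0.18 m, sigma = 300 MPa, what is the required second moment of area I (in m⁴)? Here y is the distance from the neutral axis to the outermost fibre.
Model: a beam in bending, so sigma = (M·y) / I.
Solve for I: I = (M·y) / sigma.
Convert to SI units:
  M = 500 kN·m = 500000 N·m
  sigma = 300 MPa = 3 × 10⁸ Pa
Substitute:
  I = (500000 × 0.18) / (3 × 10⁸)
  I = 0.0003 m⁴
Final answer: I = 0.0003 m⁴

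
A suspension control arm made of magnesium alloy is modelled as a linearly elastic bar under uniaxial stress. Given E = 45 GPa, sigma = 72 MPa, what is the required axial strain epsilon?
Model: a linearly elastic bar under uniaxial stress, so sigma = E·epsilon.
Solve for epsilon: epsilon = sigma / E.
Convert to SI units:
  E = 45 GPa = 4.5 × 10¹⁰ Pa
  sigma = 72 MPa = 7.2 × 10⁷ Pa
Substitute:
  epsilon = (7.2 × 10⁷) / (4.5 × 10¹⁰)
  epsilon = 0.0016
Final answer: epsilon = 0.0016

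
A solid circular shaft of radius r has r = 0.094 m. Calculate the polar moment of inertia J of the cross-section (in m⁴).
Model: a solid circular shaft of radius r, so J = (π·r^4) / 2.
Substitute:
  J = (π × 0.094^4) / 2
  J = 0.0001226 m⁴
Final answer: J = 0.0001226 m⁴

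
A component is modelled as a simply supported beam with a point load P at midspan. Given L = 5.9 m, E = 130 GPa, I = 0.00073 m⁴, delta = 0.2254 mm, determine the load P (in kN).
Model: a simply supported beam with a point load P at midspan, so delta = (P·L^3) / (48·E·I).
Solve for P: P = (48·delta·E·I) / L^3.
Convert to SI units:
  E = 130 GPa = 1.3 × 10¹¹ Pa
  delta = 0.2254 mm = 0.0002254 m
Substitute:
  P = (48 × 0.0002254 × (1.3 × 10¹¹) × 0.00073) / 5.9^3
  P = 4999 N
Convert: P = 4999 N = 4.999 kN
Final answer: P = 4.999 kN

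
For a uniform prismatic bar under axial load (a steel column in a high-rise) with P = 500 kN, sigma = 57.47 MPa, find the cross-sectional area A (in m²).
Model: a uniform prismatic bar under axial load, so sigma = P / A.
Solve for A: A = P / sigma.
Convert to SI units:
  P = 500 kN = 500000 N
  sigma = 57.47 MPa = 5.747 × 10⁷ Pa
Substitute:
  A = 500000 / (5.747 × 10⁷)
  A = 0.0087 m²
Final answer: A = 0.0087 m²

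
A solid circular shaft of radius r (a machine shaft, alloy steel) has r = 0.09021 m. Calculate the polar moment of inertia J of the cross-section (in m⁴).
Model: a solid circular shaft of radius r, so J = (π·r^4) / 2.
Substitute:
  J = (π × 0.09021^4) / 2
  J = 0.000104 m⁴
Final answer: J = 0.000104 m⁴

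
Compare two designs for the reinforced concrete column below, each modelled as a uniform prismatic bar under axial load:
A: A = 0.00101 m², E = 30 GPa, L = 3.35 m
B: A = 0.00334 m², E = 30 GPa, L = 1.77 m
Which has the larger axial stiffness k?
Model: a uniform prismatic bar under axial load, so k = (A·E) / L (SI units).
  A: k = (0.00101 × (3 × 10¹⁰)) / 3.35 = 9.045 × 10⁶ N/m = 9.045 MN/m
  B: k = (0.00334 × (3 × 10¹⁰)) / 1.77 = 5.661 × 10⁷ N/m = 56.61 MN/m
56.61 MN/m > 9.045 MN/m, so B is larger.
Final answer: B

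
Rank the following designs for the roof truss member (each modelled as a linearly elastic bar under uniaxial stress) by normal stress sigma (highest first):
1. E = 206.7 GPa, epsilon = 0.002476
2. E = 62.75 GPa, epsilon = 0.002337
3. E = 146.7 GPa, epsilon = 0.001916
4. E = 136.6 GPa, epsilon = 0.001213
Model: a linearly elastic bar under uniaxial stress, so sigma = E·epsilon (SI units).
  Case 1: sigma = (2.067 × 10¹¹) × 0.002476 = 5.118 × 10⁸ Pa = 511.8 MPa
  Case 2: sigma = (6.275 × 10¹⁰) × 0.002337 = 1.466 × 10⁸ Pa = 146.6 MPa
  Case 3: sigma = (1.467 × 10¹¹) × 0.001916 = 2.811 × 10⁸ Pa = 281.1 MPa
  Case 4: sigma = (1.366 × 10¹¹) × 0.001213 = 1.657 × 10⁸ Pa = 165.7 MPa
Ordering: 511.8 MPa (case 1) > 281.1 MPa (case 3) > 165.7 MPa (case 4) > 146.6 MPa (case 2)
Final answer: 1, 3, 4, 2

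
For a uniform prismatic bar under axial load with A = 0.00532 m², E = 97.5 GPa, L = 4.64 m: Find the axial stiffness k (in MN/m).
Model: a uniform prismatic bar under axial load, so k = (A·E) / L.
Convert to SI units:
  E = 97.5 GPa = 9.75 × 10¹⁰ Pa
Substitute:
  k = (0.00532 × (9.75 × 10¹⁰)) / 4.64
  k = 1.118 × 10⁸ N/m
Convert: k = 1.118 × 10⁸ N/m = 111.8 MN/m
Final answer: k = 111.8 MN/m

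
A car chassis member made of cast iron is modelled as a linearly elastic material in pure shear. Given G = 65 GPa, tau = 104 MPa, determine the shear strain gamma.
Model: a linearly elastic material in pure shear, so tau = G·gamma.
Solve for gamma: gamma = tau / G.
Convert to SI units:
  G = 65 GPa = 6.5 × 10¹⁰ Pa
  tau = 104 MPa = 1.04 × 10⁸ Pa
Substitute:
  gamma = (1.04 × 10⁸) / (6.5 × 10¹⁰)
  gamma = 0.0016
Final answer: gamma = 0.0016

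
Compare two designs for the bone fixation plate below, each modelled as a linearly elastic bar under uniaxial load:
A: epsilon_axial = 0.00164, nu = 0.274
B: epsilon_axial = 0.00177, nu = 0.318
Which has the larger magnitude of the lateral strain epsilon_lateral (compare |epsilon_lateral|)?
Model: a linearly elastic bar under uniaxial load, so epsilon_lateral = -nu·epsilon_axial (SI units).
  A: epsilon_lateral = -(0.274 × 0.00164) = -0.0004494
  B: epsilon_lateral = -(0.318 × 0.00177) = -0.0005629
|epsilon_lateral|: A = 0.0004494, B = 0.0005629, so B is larger in magnitude.
Final answer: B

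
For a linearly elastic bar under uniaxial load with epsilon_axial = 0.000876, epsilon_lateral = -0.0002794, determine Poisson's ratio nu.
Model: a linearly elastic bar under uniaxial load, so epsilon_lateral = -nu·epsilon_axial.
Solve for nu: nu = -epsilon_lateral / epsilon_axial.
Substitute:
  nu = -(-0.0002794) / 0.000876
  nu = 0.3189
Final answer: nu = 0.3189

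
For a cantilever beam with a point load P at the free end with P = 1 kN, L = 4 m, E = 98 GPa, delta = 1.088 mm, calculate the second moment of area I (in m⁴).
Model: a cantilever beam with a point load P at the free end, so delta = (P·L^3) / (3·E·I).
Solve for I: I = (P·L^3) / (3·delta·E).
Convert to SI units:
  P = 1 kN = 1000 N
  E = 98 GPa = 9.8 × 10¹⁰ Pa
  delta = 1.088 mm = 0.001088 m
Substitute:
  I = (1000 × 4^3) / (3 × 0.001088 × (9.8 × 10¹⁰))
  I = 0.0002001 m⁴
Final answer: I = 0.0002001 m⁴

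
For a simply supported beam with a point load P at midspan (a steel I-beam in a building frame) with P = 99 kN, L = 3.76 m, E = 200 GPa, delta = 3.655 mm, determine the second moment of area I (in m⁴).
Model: a simply supported beam with a point load P at midspan, so delta = (P·L^3) / (48·E·I).
Solve for I: I = (P·L^3) / (48·delta·E).
Convert to SI units:
  P = 99 kN = 99000 N
  E = 200 GPa = 2 × 10¹¹ Pa
  delta = 3.655 mm = 0.003655 m
Substitute:
  I = (99000 × 3.76^3) / (48 × 0.003655 × (2 × 10¹¹))
  I = 0.00015 m⁴
Final answer: I = 0.00015 m⁴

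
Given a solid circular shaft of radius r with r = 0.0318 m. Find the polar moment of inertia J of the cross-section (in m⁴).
Model: a solid circular shaft of radius r, so J = (π·r^4) / 2.
Substitute:
  J = (π × 0.0318^4) / 2
  J = 1.606 × 10⁻⁶ m⁴
Final answer: J = 1.606 × 10⁻⁶ m⁴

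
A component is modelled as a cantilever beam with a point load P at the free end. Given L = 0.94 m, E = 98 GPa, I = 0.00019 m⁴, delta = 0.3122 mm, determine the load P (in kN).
Model: a cantilever beam with a point load P at the free end, so delta = (P·L^3) / (3·E·I).
Solve for P: P = (3·delta·E·I) / L^3.
Convert to SI units:
  E = 98 GPa = 9.8 × 10¹⁰ Pa
  delta = 0.3122 mm = 0.0003122 m
Substitute:
  P = (3 × 0.0003122 × (9.8 × 10¹⁰) × 0.00019) / 0.94^3
  P = 21000 N
Convert: P = 21000 N = 21 kN
Final answer: P = 21 kN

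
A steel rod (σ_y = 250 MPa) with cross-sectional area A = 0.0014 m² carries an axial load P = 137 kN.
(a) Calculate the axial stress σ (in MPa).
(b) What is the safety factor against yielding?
(a) Axial stress σ = P/A. Convert P = 137 kN = 137000 N.
  σ = 137000 / 0.0014 = 9.786 × 10⁷ Pa = 97.86 MPa
(b) Safety factor SF = σ_y/σ = 250 / 97.86 = 2.555
Final answer: (a) σ = 97.86 MPa, (b) SF = 2.555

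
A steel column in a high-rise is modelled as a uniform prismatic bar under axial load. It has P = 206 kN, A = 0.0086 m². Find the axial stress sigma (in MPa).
Model: a uniform prismatic bar under axial load, so sigma = P / A.
Convert to SI units:
  P = 206 kN = 206000 N
Substitute:
  sigma = 206000 / 0.0086
  sigma = 2.395 × 10⁷ Pa
Convert: sigma = 2.395 × 10⁷ Pa = 23.95 MPa
Final answer: sigma = 23.95 MPa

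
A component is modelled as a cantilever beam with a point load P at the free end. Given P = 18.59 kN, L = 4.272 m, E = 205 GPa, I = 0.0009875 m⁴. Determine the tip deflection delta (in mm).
Model: a cantilever beam with a point load P at the free end, so delta = (P·L^3) / (3·E·I).
Convert to SI units:
  P = 18.59 kN = 18590 N
  E = 205 GPa = 2.05 × 10¹¹ Pa
Substitute:
  delta = (18590 × 4.272^3) / (3 × (2.05 × 10¹¹) × 0.0009875)
  delta = 0.002386 m
Convert: delta = 0.002386 m = 2.386 mm
Final answer: delta = 2.386 mm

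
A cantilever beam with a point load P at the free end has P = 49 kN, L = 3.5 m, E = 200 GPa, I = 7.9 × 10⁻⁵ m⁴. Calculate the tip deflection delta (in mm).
Model: a cantilever beam with a point load P at the free end, so delta = (P·L^3) / (3·E·I).
Convert to SI units:
  P = 49 kN = 49000 N
  E = 200 GPa = 2 × 10¹¹ Pa
Substitute:
  delta = (49000 × 3.5^3) / (3 × (2 × 10¹¹) × (7.9 × 10⁻⁵))
  delta = 0.04432 m
Convert: delta = 0.04432 m = 44.32 mm
Final answer: delta = 44.32 mm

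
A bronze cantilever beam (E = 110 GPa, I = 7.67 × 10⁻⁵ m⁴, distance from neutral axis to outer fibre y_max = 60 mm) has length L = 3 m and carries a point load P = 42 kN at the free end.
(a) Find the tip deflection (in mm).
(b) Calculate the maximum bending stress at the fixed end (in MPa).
(a) Tip deflection of a cantilever with an end point load: δ = P·L^3 / (3·E·I). Convert P = 42 kN = 42000 N, E = 110 GPa = 1.1 × 10¹¹ Pa.
  δ = (42000 × 3^3) / (3 × (1.1 × 10¹¹) × (7.67 × 10⁻⁵)) = 0.0448 m = 44.8 mm
(b) Maximum bending moment at the fixed end: M = P·L = 42000 × 3 = 126000 N·m. Convert y_max = 60 mm = 0.06 m.
  σ = M·y_max / I = (126000 × 0.06) / (7.67 × 10⁻⁵) = 9.857 × 10⁷ Pa = 98.57 MPa
Final answer: (a) δ = 44.8 mm, (b) σ = 98.57 MPa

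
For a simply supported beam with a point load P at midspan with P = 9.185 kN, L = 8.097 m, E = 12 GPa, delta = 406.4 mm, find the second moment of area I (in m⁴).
Model: a simply supported beam with a point load P at midspan, so delta = (P·L^3) / (48·E·I).
Solve for I: I = (P·L^3) / (48·delta·E).
Convert to SI units:
  P = 9.185 kN = 9185 N
  E = 12 GPa = 1.2 × 10¹⁰ Pa
  delta = 406.4 mm = 0.4064 m
Substitute:
  I = (9185 × 8.097^3) / (48 × 0.4064 × (1.2 × 10¹⁰))
  I = 2.083 × 10⁻⁵ m⁴
Final answer: I = 2.083 × 10⁻⁵ m⁴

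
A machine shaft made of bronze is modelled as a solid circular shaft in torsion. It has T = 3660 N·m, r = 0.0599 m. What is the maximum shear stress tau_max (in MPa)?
Model: a solid circular shaft in torsion, so tau_max = (2·T) / (π·r^3).
Substitute:
  tau_max = (2 × 3660) / (π × 0.0599^3)
  tau_max = 1.084 × 10⁷ Pa
Convert: tau_max = 1.084 × 10⁷ Pa = 10.84 MPa
Final answer: tau_max = 10.84 MPa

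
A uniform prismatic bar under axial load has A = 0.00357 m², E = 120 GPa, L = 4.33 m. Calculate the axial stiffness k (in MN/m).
Model: a uniform prismatic bar under axial load, so k = (A·E) / L.
Convert to SI units:
  E = 120 GPa = 1.2 × 10¹¹ Pa
Substitute:
  k = (0.00357 × (1.2 × 10¹¹)) / 4.33
  k = 9.894 × 10⁷ N/m
Convert: k = 9.894 × 10⁷ N/m = 98.94 MN/m
Final answer: k = 98.94 MN/m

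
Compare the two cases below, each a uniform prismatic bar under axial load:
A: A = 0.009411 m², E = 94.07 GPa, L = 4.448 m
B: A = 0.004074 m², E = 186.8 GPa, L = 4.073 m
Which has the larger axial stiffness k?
Model: a uniform prismatic bar under axial load, so k = (A·E) / L (SI units).
  A: k = (0.009411 × (9.407 × 10¹⁰)) / 4.448 = 1.99 × 10⁸ N/m = 199 MN/m
  B: k = (0.004074 × (1.868 × 10¹¹)) / 4.073 = 1.868 × 10⁸ N/m = 186.8 MN/m
199 MN/m > 186.8 MN/m, so A is larger.
Final answer: A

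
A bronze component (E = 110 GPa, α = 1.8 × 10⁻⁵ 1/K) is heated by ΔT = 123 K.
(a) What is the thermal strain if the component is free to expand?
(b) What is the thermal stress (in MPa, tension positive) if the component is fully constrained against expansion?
(a) Free thermal strain ε_th = α·ΔT = (1.8 × 10⁻⁵) × 123 = 0.002214
(b) Fully constrained, the expansion is suppressed, so σ = -E·α·ΔT. Convert E = 110 GPa = 1.1 × 10¹¹ Pa.
  σ = -(1.1 × 10¹¹) × (1.8 × 10⁻⁵) × 123 = -2.435 × 10⁸ Pa = -243.5 MPa (compressive)
Final answer: (a) ε_th = 0.002214, (b) σ = -243.5 MPa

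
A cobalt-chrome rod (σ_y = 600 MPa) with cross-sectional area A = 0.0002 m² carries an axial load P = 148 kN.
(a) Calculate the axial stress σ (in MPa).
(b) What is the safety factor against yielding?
(a) Axial stress σ = P/A. Convert P = 148 kN = 148000 N.
  σ = 148000 / 0.0002 = 7.4 × 10⁸ Pa = 740 MPa
(b) Safety factor SF = σ_y/σ = 600 / 740 = 0.8108
Final answer: (a) σ = 740 MPa, (b) SF = 0.8108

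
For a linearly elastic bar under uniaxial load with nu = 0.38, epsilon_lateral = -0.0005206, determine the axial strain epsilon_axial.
Model: a linearly elastic bar under uniaxial load, so epsilon_lateral = -nu·epsilon_axial.
Solve for epsilon_axial: epsilon_axial = -epsilon_lateral / nu.
Substitute:
  epsilon_axial = -(-0.0005206) / 0.38
  epsilon_axial = 0.00137
Final answer: epsilon_axial = 0.00137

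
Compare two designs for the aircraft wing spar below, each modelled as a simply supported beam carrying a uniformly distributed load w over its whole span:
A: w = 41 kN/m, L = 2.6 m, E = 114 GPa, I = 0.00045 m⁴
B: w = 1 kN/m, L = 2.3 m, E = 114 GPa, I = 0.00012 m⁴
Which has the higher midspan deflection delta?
Model: a simply supported beam carrying a uniformly distributed load w over its whole span, so delta = (5·w·L^4) / (384·E·I) (SI units).
  A: delta = (5 × 41000 × 2.6^4) / (384 × (1.14 × 10¹¹) × 0.00045) = 0.0004756 m = 0.4756 mm
  B: delta = (5 × 1000 × 2.3^4) / (384 × (1.14 × 10¹¹) × 0.00012) = 2.664 × 10⁻⁵ m = 0.02664 mm
0.4756 mm > 0.02664 mm, so A is larger.
Final answer: A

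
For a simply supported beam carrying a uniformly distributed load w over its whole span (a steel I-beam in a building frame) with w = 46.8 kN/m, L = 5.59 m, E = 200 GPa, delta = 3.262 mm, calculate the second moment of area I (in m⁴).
Model: a simply supported beam carrying a uniformly distributed load w over its whole span, so delta = (5·w·L^4) / (384·E·I).
Solve for I: I = (5·w·L^4) / (384·delta·E).
Convert to SI units:
  w = 46.8 kN/m = 46800 N/m
  E = 200 GPa = 2 × 10¹¹ Pa
  delta = 3.262 mm = 0.003262 m
Substitute:
  I = (5 × 46800 × 5.59^4) / (384 × 0.003262 × (2 × 10¹¹))
  I = 0.000912 m⁴
Final answer: I = 0.000912 m⁴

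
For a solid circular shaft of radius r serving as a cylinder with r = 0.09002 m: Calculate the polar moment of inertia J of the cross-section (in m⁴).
Model: a solid circular shaft of radius r, so J = (π·r^4) / 2.
Substitute:
  J = (π × 0.09002^4) / 2
  J = 0.0001032 m⁴
Final answer: J = 0.0001032 m⁴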